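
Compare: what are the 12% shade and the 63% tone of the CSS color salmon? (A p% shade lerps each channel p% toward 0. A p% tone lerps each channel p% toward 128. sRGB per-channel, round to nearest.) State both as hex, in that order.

#dc7164, #ad807b

CSS salmon is rgb(250, 128, 114).
12% shade:
  R: 250 + 0.12×(0−250) = 250 − 30 = 220 → 220
  G: 128 + 0.12×(0−128) = 128 − 15.36 = 112.64 → 113
  B: 114 + 0.12×(0−114) = 114 − 13.68 = 100.32 → 100
  → #dc7164
63% tone:
  R: 250 − 76.86 = 173.14 → 173
  G: 128 + 0.63×(128−128) = 128 + 0 = 128 → 128
  B: 114 + 8.82 = 122.82 → 123
  → #ad807b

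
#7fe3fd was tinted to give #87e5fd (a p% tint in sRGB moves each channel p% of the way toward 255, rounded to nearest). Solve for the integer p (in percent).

6%

#7fe3fd is rgb(127, 227, 253); #87e5fd is rgb(135, 229, 253).
On the R channel (widest range): 135 ≈ 127 + (p/100)(255 − 127), so p ≈ 100×(135 − 127)/(255 − 127) = 800/128 = 6.25.
p = 6 reproduces all three channels after rounding.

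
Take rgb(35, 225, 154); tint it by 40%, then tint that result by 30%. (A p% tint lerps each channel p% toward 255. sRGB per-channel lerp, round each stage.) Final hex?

A 40% tint moves each channel 40% toward 255:
  R: 35 + 88 = 123 → 123
  G: 225 + 12 = 237 → 237
  B: 154 + 0.4×(255−154) = 154 + 40.4 = 194.4 → 194
After the tint: rgb(123, 237, 194) = #7BEDC2.
Lerp each channel 30% toward 255:
  R: 123 + 0.3×(255−123) = 123 + 39.6 = 162.6 → 163
  G: 237 + 0.3×(255−237) = 237 + 5.4 = 242.4 → 242
  B: 194 + 0.3×(255−194) = 194 + 18.3 = 212.3 → 212
rgb(163, 242, 212) = #A3F2D4.

#A3F2D4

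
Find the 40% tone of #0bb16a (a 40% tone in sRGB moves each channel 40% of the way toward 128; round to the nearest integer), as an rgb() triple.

rgb(58, 157, 115)

#0bb16a is rgb(11, 177, 106).
Lerp each channel 40% toward 128:
  R: 11 + 0.4×(128−11) = 11 + 46.8 = 57.8 → 58
  G: 177 − 19.6 = 157.4 → 157
  B: 106 + 0.4×(128−106) = 106 + 8.8 = 114.8 → 115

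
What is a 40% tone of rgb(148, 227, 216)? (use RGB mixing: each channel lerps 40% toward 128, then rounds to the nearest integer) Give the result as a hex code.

#8CBBB5

A 40% tone moves each channel 40% toward 128:
  R: 148 + 0.4×(128−148) = 148 − 8 = 140 → 140
  G: 227 + 0.4×(128−227) = 227 − 39.6 = 187.4 → 187
  B: 216 − 35.2 = 180.8 → 181
rgb(140, 187, 181) = #8CBBB5.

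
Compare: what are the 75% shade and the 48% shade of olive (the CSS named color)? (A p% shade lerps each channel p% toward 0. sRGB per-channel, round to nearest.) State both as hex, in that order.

CSS olive is rgb(128, 128, 0).
75% shade:
  R: 128 + 0.75×(0−128) = 128 − 96 = 32 → 32
  G: 128 + 0.75×(0−128) = 128 − 96 = 32 → 32
  B: 0 + 0 = 0 → 0
  → #202000
48% shade:
  R: 128 + 0.48×(0−128) = 128 − 61.44 = 66.56 → 67
  G: 128 − 61.44 = 66.56 → 67
  B: 0 + 0 = 0 → 0
  → #434300

#202000, #434300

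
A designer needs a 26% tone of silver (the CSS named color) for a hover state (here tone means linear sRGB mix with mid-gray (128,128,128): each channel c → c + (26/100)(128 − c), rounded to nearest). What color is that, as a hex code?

#afafaf

CSS silver is rgb(192, 192, 192).
Per channel, c → c + 0.26(128 − c):
  R: 192 + 0.26×(128−192) = 192 − 16.64 = 175.36 → 175
  G: 192 + 0.26×(128−192) = 192 − 16.64 = 175.36 → 175
  B: 192 + 0.26×(128−192) = 192 − 16.64 = 175.36 → 175
rgb(175, 175, 175) = #afafaf.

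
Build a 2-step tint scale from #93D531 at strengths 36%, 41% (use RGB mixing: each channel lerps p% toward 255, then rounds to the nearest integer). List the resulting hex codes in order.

#BAE47B, #BFE685

#93D531 is rgb(147, 213, 49).
36%: (147 + 38.88 = 185.88→186, 213 + 15.12 = 228.12→228, 49 + 74.16 = 123.16→123) → #BAE47B
41%: (147 + 44.28 = 191.28→191, 213 + 17.22 = 230.22→230, 49 + 84.46 = 133.46→133) → #BFE685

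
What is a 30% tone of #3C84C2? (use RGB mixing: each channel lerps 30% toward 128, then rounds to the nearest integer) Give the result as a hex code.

#5083AE

#3C84C2 is rgb(60, 132, 194).
A 30% tone moves each channel 30% toward 128:
  R: 60 + 20.4 = 80.4 → 80
  G: 132 − 1.2 = 130.8 → 131
  B: 194 + 0.3×(128−194) = 194 − 19.8 = 174.2 → 174
rgb(80, 131, 174) = #5083AE.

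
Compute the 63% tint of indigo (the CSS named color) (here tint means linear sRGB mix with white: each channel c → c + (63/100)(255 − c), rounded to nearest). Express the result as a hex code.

CSS indigo is rgb(75, 0, 130).
A 63% tint moves each channel 63% toward 255:
  R: 75 + 0.63×(255−75) = 75 + 113.4 = 188.4 → 188
  G: 0 + 0.63×(255−0) = 0 + 160.65 = 160.65 → 161
  B: 130 + 0.63×(255−130) = 130 + 78.75 = 208.75 → 209
rgb(188, 161, 209) = #BCA1D1.

#BCA1D1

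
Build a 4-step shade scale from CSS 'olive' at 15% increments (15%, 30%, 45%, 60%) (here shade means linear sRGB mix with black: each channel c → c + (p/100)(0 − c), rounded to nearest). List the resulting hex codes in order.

#6D6D00, #5A5A00, #464600, #333300

CSS olive is rgb(128, 128, 0).
15%: (128 − 19.2 = 108.8→109, 128 − 19.2 = 108.8→109, 0→0) → #6D6D00
30%: (128 − 38.4 = 89.6→90, 128 − 38.4 = 89.6→90, 0→0) → #5A5A00
45%: (128 − 57.6 = 70.4→70, 128 − 57.6 = 70.4→70, 0→0) → #464600
60%: (128 − 76.8 = 51.2→51, 128 − 76.8 = 51.2→51, 0→0) → #333300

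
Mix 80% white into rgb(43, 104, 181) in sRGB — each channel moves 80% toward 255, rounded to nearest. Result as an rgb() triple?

rgb(213, 225, 240)

An 80% tint moves each channel 80% toward 255:
  R: 43 + 169.6 = 212.6 → 213
  G: 104 + 0.8×(255−104) = 104 + 120.8 = 224.8 → 225
  B: 181 + 0.8×(255−181) = 181 + 59.2 = 240.2 → 240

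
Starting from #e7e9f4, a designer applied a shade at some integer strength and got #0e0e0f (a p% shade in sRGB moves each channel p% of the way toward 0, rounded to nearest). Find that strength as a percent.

94%

#e7e9f4 is rgb(231, 233, 244); #0e0e0f is rgb(14, 14, 15).
On the B channel (widest range): 15 ≈ 244 + (p/100)(0 − 244), so p ≈ 100×(15 − 244)/(0 − 244) = -22900/-244 = 93.85.
p = 94 reproduces all three channels after rounding.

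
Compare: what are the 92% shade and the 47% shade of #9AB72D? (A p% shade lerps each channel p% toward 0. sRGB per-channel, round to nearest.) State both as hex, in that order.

#0C0F04, #526118

#9AB72D is rgb(154, 183, 45).
92% shade:
  R: 154 + 0.92×(0−154) = 154 − 141.68 = 12.32 → 12
  G: 183 + 0.92×(0−183) = 183 − 168.36 = 14.64 → 15
  B: 45 − 41.4 = 3.6 → 4
  → #0C0F04
47% shade:
  R: 154 + 0.47×(0−154) = 154 − 72.38 = 81.62 → 82
  G: 183 − 86.01 = 96.99 → 97
  B: 45 + 0.47×(0−45) = 45 − 21.15 = 23.85 → 24
  → #526118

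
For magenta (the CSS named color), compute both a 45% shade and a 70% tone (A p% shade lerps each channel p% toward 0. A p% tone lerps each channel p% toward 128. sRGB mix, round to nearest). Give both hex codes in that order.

#8C008C, #A65AA6

CSS magenta is rgb(255, 0, 255).
45% shade:
  R: 255 + 0.45×(0−255) = 255 − 114.75 = 140.25 → 140
  G: 0 + 0 = 0 → 0
  B: 255 − 114.75 = 140.25 → 140
  → #8C008C
70% tone:
  R: 255 − 88.9 = 166.1 → 166
  G: 0 + 0.7×(128−0) = 0 + 89.6 = 89.6 → 90
  B: 255 + 0.7×(128−255) = 255 − 88.9 = 166.1 → 166
  → #A65AA6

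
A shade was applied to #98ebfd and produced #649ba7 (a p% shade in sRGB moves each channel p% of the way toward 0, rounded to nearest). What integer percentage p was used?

#98ebfd is rgb(152, 235, 253); #649ba7 is rgb(100, 155, 167).
On the B channel (widest range): 167 ≈ 253 + (p/100)(0 − 253), so p ≈ 100×(167 − 253)/(0 − 253) = -8600/-253 = 33.99.
p = 34 reproduces all three channels after rounding.

34%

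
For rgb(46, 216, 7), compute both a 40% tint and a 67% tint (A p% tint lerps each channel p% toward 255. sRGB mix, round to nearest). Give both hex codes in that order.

#82E86A, #BAF2AD

40% tint:
  R: 46 + 83.6 = 129.6 → 130
  G: 216 + 0.4×(255−216) = 216 + 15.6 = 231.6 → 232
  B: 7 + 0.4×(255−7) = 7 + 99.2 = 106.2 → 106
  → #82E86A
67% tint:
  R: 46 + 140.03 = 186.03 → 186
  G: 216 + 0.67×(255−216) = 216 + 26.13 = 242.13 → 242
  B: 7 + 166.16 = 173.16 → 173
  → #BAF2AD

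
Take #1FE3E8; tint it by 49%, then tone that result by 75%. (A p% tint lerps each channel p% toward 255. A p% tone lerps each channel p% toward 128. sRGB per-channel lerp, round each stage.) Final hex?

#1FE3E8 is rgb(31, 227, 232).
Lerp each channel 49% toward 255:
  R: 31 + 109.76 = 140.76 → 141
  G: 227 + 0.49×(255−227) = 227 + 13.72 = 240.72 → 241
  B: 232 + 0.49×(255−232) = 232 + 11.27 = 243.27 → 243
After the tint: rgb(141, 241, 243) = #8DF1F3.
A 75% tone moves each channel 75% toward 128:
  R: 141 + 0.75×(128−141) = 141 − 9.75 = 131.25 → 131
  G: 241 + 0.75×(128−241) = 241 − 84.75 = 156.25 → 156
  B: 243 − 86.25 = 156.75 → 157
rgb(131, 156, 157) = #839C9D.

#839C9D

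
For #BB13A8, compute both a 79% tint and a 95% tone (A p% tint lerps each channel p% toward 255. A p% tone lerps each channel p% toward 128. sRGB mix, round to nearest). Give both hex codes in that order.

#BB13A8 is rgb(187, 19, 168).
79% tint:
  R: 187 + 0.79×(255−187) = 187 + 53.72 = 240.72 → 241
  G: 19 + 0.79×(255−19) = 19 + 186.44 = 205.44 → 205
  B: 168 + 68.73 = 236.73 → 237
  → #F1CDED
95% tone:
  R: 187 − 56.05 = 130.95 → 131
  G: 19 + 103.55 = 122.55 → 123
  B: 168 − 38 = 130 → 130
  → #837B82

#F1CDED, #837B82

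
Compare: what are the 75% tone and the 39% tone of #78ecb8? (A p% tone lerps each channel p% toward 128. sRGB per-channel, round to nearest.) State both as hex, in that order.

#7e9b8e, #7bc2a2

#78ecb8 is rgb(120, 236, 184).
75% tone:
  R: 120 + 0.75×(128−120) = 120 + 6 = 126 → 126
  G: 236 + 0.75×(128−236) = 236 − 81 = 155 → 155
  B: 184 + 0.75×(128−184) = 184 − 42 = 142 → 142
  → #7e9b8e
39% tone:
  R: 120 + 0.39×(128−120) = 120 + 3.12 = 123.12 → 123
  G: 236 + 0.39×(128−236) = 236 − 42.12 = 193.88 → 194
  B: 184 − 21.84 = 162.16 → 162
  → #7bc2a2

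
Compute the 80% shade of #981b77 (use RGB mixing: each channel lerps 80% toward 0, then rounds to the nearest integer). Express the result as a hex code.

#1e0518

#981b77 is rgb(152, 27, 119).
Per channel, c → c + 0.8(0 − c):
  R: 152 + 0.8×(0−152) = 152 − 121.6 = 30.4 → 30
  G: 27 + 0.8×(0−27) = 27 − 21.6 = 5.4 → 5
  B: 119 + 0.8×(0−119) = 119 − 95.2 = 23.8 → 24
rgb(30, 5, 24) = #1e0518.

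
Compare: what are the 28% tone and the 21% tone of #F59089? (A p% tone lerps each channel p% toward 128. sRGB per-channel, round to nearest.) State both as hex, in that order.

#F59089 is rgb(245, 144, 137).
28% tone:
  R: 245 + 0.28×(128−245) = 245 − 32.76 = 212.24 → 212
  G: 144 − 4.48 = 139.52 → 140
  B: 137 − 2.52 = 134.48 → 134
  → #D48C86
21% tone:
  R: 245 + 0.21×(128−245) = 245 − 24.57 = 220.43 → 220
  G: 144 − 3.36 = 140.64 → 141
  B: 137 + 0.21×(128−137) = 137 − 1.89 = 135.11 → 135
  → #DC8D87

#D48C86, #DC8D87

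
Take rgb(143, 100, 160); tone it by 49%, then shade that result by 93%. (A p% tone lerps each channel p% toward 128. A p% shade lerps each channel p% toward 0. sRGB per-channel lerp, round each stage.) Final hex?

#0A080A

Lerp each channel 49% toward 128:
  R: 143 + 0.49×(128−143) = 143 − 7.35 = 135.65 → 136
  G: 100 + 13.72 = 113.72 → 114
  B: 160 + 0.49×(128−160) = 160 − 15.68 = 144.32 → 144
After the tone: rgb(136, 114, 144) = #887290.
Per channel, c → c + 0.93(0 − c):
  R: 136 − 126.48 = 9.52 → 10
  G: 114 − 106.02 = 7.98 → 8
  B: 144 + 0.93×(0−144) = 144 − 133.92 = 10.08 → 10
rgb(10, 8, 10) = #0A080A.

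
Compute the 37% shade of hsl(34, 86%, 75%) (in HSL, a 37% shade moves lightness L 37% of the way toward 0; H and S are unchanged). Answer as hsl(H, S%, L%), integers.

L moves 37% from 75 toward 0: 75 − 27.75 = 47.25 → 47.
H and S are unchanged.

hsl(34, 86%, 47%)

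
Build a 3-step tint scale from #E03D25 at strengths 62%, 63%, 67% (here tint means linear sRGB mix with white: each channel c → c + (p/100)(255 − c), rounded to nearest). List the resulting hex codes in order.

#F3B5AC, #F4B7AE, #F5BFB7

#E03D25 is rgb(224, 61, 37).
62%: (224 + 19.22 = 243.22→243, 61 + 120.28 = 181.28→181, 37 + 135.16 = 172.16→172) → #F3B5AC
63%: (224 + 19.53 = 243.53→244, 61 + 122.22 = 183.22→183, 37 + 137.34 = 174.34→174) → #F4B7AE
67%: (224 + 20.77 = 244.77→245, 61 + 129.98 = 190.98→191, 37 + 146.06 = 183.06→183) → #F5BFB7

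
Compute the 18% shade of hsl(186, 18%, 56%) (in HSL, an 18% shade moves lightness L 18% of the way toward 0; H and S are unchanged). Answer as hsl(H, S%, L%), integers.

hsl(186, 18%, 46%)

L moves 18% from 56 toward 0: 56 − 10.08 = 45.92 → 46.
H and S are unchanged.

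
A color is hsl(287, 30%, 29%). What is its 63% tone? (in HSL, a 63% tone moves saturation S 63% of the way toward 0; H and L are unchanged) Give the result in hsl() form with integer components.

hsl(287, 11%, 29%)

S moves 63% from 30 toward 0: 30 − 18.9 = 11.1 → 11.
H and L are unchanged.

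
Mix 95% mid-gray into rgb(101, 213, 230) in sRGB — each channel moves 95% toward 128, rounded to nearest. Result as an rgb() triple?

Per channel, c → c + 0.95(128 − c):
  R: 101 + 0.95×(128−101) = 101 + 25.65 = 126.65 → 127
  G: 213 − 80.75 = 132.25 → 132
  B: 230 − 96.9 = 133.1 → 133

rgb(127, 132, 133)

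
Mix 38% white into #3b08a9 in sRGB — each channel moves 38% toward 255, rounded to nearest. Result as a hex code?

#8566ca

#3b08a9 is rgb(59, 8, 169).
Per channel, c → c + 0.38(255 − c):
  R: 59 + 74.48 = 133.48 → 133
  G: 8 + 93.86 = 101.86 → 102
  B: 169 + 0.38×(255−169) = 169 + 32.68 = 201.68 → 202
rgb(133, 102, 202) = #8566ca.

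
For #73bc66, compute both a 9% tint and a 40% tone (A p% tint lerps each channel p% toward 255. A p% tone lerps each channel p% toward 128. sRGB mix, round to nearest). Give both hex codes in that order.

#80c274, #78a470

#73bc66 is rgb(115, 188, 102).
9% tint:
  R: 115 + 12.6 = 127.6 → 128
  G: 188 + 6.03 = 194.03 → 194
  B: 102 + 13.77 = 115.77 → 116
  → #80c274
40% tone:
  R: 115 + 5.2 = 120.2 → 120
  G: 188 + 0.4×(128−188) = 188 − 24 = 164 → 164
  B: 102 + 10.4 = 112.4 → 112
  → #78a470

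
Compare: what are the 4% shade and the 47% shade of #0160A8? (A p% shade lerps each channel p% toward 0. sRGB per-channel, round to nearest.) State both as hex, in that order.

#0160A8 is rgb(1, 96, 168).
4% shade:
  R: 1 + 0.04×(0−1) = 1 − 0.04 = 0.96 → 1
  G: 96 + 0.04×(0−96) = 96 − 3.84 = 92.16 → 92
  B: 168 + 0.04×(0−168) = 168 − 6.72 = 161.28 → 161
  → #015CA1
47% shade:
  R: 1 − 0.47 = 0.53 → 1
  G: 96 + 0.47×(0−96) = 96 − 45.12 = 50.88 → 51
  B: 168 + 0.47×(0−168) = 168 − 78.96 = 89.04 → 89
  → #013359

#015CA1, #013359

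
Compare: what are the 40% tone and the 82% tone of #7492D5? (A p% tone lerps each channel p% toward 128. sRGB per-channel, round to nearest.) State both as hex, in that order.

#7492D5 is rgb(116, 146, 213).
40% tone:
  R: 116 + 0.4×(128−116) = 116 + 4.8 = 120.8 → 121
  G: 146 + 0.4×(128−146) = 146 − 7.2 = 138.8 → 139
  B: 213 + 0.4×(128−213) = 213 − 34 = 179 → 179
  → #798BB3
82% tone:
  R: 116 + 9.84 = 125.84 → 126
  G: 146 + 0.82×(128−146) = 146 − 14.76 = 131.24 → 131
  B: 213 + 0.82×(128−213) = 213 − 69.7 = 143.3 → 143
  → #7E838F

#798BB3, #7E838F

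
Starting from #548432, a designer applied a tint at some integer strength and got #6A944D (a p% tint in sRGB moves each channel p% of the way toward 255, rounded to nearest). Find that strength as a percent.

#548432 is rgb(84, 132, 50); #6A944D is rgb(106, 148, 77).
On the B channel (widest range): 77 ≈ 50 + (p/100)(255 − 50), so p ≈ 100×(77 − 50)/(255 − 50) = 2700/205 = 13.17.
p = 13 reproduces all three channels after rounding.

13%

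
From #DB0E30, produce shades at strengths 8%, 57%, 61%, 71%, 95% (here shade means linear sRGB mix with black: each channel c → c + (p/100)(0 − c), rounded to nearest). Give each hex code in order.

#DB0E30 is rgb(219, 14, 48).
8%: (219 − 17.52 = 201.48→201, 14 − 1.12 = 12.88→13, 48 − 3.84 = 44.16→44) → #C90D2C
57%: (219 − 124.83 = 94.17→94, 14 − 7.98 = 6.02→6, 48 − 27.36 = 20.64→21) → #5E0615
61%: (219 − 133.59 = 85.41→85, 14 − 8.54 = 5.46→5, 48 − 29.28 = 18.72→19) → #550513
71%: (219 − 155.49 = 63.51→64, 14 − 9.94 = 4.06→4, 48 − 34.08 = 13.92→14) → #40040E
95%: (219 − 208.05 = 10.95→11, 14 − 13.3 = 0.7→1, 48 − 45.6 = 2.4→2) → #0B0102

#C90D2C, #5E0615, #550513, #40040E, #0B0102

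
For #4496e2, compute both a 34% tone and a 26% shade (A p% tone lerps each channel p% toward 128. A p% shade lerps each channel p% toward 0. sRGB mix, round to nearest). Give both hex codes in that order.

#588fc1, #326fa7

#4496e2 is rgb(68, 150, 226).
34% tone:
  R: 68 + 20.4 = 88.4 → 88
  G: 150 − 7.48 = 142.52 → 143
  B: 226 − 33.32 = 192.68 → 193
  → #588fc1
26% shade:
  R: 68 − 17.68 = 50.32 → 50
  G: 150 − 39 = 111 → 111
  B: 226 − 58.76 = 167.24 → 167
  → #326fa7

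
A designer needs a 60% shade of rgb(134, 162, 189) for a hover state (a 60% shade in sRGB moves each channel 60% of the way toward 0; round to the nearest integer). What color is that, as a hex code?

A 60% shade moves each channel 60% toward 0:
  R: 134 + 0.6×(0−134) = 134 − 80.4 = 53.6 → 54
  G: 162 − 97.2 = 64.8 → 65
  B: 189 − 113.4 = 75.6 → 76
rgb(54, 65, 76) = #36414C.

#36414C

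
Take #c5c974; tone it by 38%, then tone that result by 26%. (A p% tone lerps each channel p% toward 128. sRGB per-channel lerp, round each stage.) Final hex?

#a0a17b

#c5c974 is rgb(197, 201, 116).
Per channel, c → c + 0.38(128 − c):
  R: 197 + 0.38×(128−197) = 197 − 26.22 = 170.78 → 171
  G: 201 + 0.38×(128−201) = 201 − 27.74 = 173.26 → 173
  B: 116 + 0.38×(128−116) = 116 + 4.56 = 120.56 → 121
After the tone: rgb(171, 173, 121) = #abad79.
A 26% tone moves each channel 26% toward 128:
  R: 171 − 11.18 = 159.82 → 160
  G: 173 + 0.26×(128−173) = 173 − 11.7 = 161.3 → 161
  B: 121 + 0.26×(128−121) = 121 + 1.82 = 122.82 → 123
rgb(160, 161, 123) = #a0a17b.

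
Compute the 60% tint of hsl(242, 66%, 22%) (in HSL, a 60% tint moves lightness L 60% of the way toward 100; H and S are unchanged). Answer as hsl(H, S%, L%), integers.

L moves 60% from 22 toward 100: 22 + 46.8 = 68.8 → 69.
H and S are unchanged.

hsl(242, 66%, 69%)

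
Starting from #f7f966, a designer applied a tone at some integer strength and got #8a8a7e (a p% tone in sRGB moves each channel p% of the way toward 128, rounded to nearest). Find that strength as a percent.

#f7f966 is rgb(247, 249, 102); #8a8a7e is rgb(138, 138, 126).
On the G channel (widest range): 138 ≈ 249 + (p/100)(128 − 249), so p ≈ 100×(138 − 249)/(128 − 249) = -11100/-121 = 91.74.
p = 92 reproduces all three channels after rounding.

92%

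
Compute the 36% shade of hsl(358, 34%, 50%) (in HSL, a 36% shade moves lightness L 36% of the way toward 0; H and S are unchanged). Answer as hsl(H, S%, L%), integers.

hsl(358, 34%, 32%)

L moves 36% from 50 toward 0: 50 − 18 = 32 → 32.
H and S are unchanged.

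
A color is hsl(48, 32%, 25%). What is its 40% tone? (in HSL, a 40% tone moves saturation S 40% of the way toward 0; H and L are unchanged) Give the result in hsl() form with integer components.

hsl(48, 19%, 25%)

S moves 40% from 32 toward 0: 32 − 12.8 = 19.2 → 19.
H and L are unchanged.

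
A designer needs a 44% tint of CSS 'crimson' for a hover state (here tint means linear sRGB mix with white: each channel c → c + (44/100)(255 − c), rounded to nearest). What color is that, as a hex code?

CSS crimson is rgb(220, 20, 60).
A 44% tint moves each channel 44% toward 255:
  R: 220 + 15.4 = 235.4 → 235
  G: 20 + 103.4 = 123.4 → 123
  B: 60 + 85.8 = 145.8 → 146
rgb(235, 123, 146) = #EB7B92.

#EB7B92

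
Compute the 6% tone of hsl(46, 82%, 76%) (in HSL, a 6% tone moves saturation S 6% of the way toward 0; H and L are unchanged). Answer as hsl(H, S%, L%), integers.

hsl(46, 77%, 76%)

S moves 6% from 82 toward 0: 82 − 4.92 = 77.08 → 77.
H and L are unchanged.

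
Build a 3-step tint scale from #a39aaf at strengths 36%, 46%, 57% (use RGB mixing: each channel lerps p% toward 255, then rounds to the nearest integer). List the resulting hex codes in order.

#a39aaf is rgb(163, 154, 175).
36%: (163 + 33.12 = 196.12→196, 154 + 36.36 = 190.36→190, 175 + 28.8 = 203.8→204) → #c4becc
46%: (163 + 42.32 = 205.32→205, 154 + 46.46 = 200.46→200, 175 + 36.8 = 211.8→212) → #cdc8d4
57%: (163 + 52.44 = 215.44→215, 154 + 57.57 = 211.57→212, 175 + 45.6 = 220.6→221) → #d7d4dd

#c4becc, #cdc8d4, #d7d4dd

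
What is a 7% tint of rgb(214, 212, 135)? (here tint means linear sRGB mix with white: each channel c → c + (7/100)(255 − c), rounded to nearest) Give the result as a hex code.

Per channel, c → c + 0.07(255 − c):
  R: 214 + 0.07×(255−214) = 214 + 2.87 = 216.87 → 217
  G: 212 + 3.01 = 215.01 → 215
  B: 135 + 8.4 = 143.4 → 143
rgb(217, 215, 143) = #D9D78F.

#D9D78F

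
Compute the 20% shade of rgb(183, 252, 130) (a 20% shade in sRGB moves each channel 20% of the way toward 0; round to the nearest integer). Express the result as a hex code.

Lerp each channel 20% toward 0:
  R: 183 + 0.2×(0−183) = 183 − 36.6 = 146.4 → 146
  G: 252 − 50.4 = 201.6 → 202
  B: 130 + 0.2×(0−130) = 130 − 26 = 104 → 104
rgb(146, 202, 104) = #92CA68.

#92CA68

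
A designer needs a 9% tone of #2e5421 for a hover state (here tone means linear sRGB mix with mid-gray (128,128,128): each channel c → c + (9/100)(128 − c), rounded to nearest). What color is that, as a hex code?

#35582a

#2e5421 is rgb(46, 84, 33).
Per channel, c → c + 0.09(128 − c):
  R: 46 + 0.09×(128−46) = 46 + 7.38 = 53.38 → 53
  G: 84 + 0.09×(128−84) = 84 + 3.96 = 87.96 → 88
  B: 33 + 8.55 = 41.55 → 42
rgb(53, 88, 42) = #35582a.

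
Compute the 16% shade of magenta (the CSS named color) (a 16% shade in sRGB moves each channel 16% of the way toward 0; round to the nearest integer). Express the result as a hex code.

#D600D6

CSS magenta is rgb(255, 0, 255).
A 16% shade moves each channel 16% toward 0:
  R: 255 + 0.16×(0−255) = 255 − 40.8 = 214.2 → 214
  G: 0 + 0 = 0 → 0
  B: 255 − 40.8 = 214.2 → 214
rgb(214, 0, 214) = #D600D6.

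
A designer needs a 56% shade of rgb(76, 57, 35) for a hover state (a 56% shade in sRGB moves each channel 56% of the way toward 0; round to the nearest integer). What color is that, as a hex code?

Per channel, c → c + 0.56(0 − c):
  R: 76 + 0.56×(0−76) = 76 − 42.56 = 33.44 → 33
  G: 57 + 0.56×(0−57) = 57 − 31.92 = 25.08 → 25
  B: 35 − 19.6 = 15.4 → 15
rgb(33, 25, 15) = #21190F.

#21190F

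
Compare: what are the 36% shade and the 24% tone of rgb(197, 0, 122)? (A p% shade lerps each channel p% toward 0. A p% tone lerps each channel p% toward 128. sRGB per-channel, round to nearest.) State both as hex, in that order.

#7e004e, #b41f7b

36% shade:
  R: 197 + 0.36×(0−197) = 197 − 70.92 = 126.08 → 126
  G: 0 + 0.36×(0−0) = 0 + 0 = 0 → 0
  B: 122 + 0.36×(0−122) = 122 − 43.92 = 78.08 → 78
  → #7e004e
24% tone:
  R: 197 + 0.24×(128−197) = 197 − 16.56 = 180.44 → 180
  G: 0 + 30.72 = 30.72 → 31
  B: 122 + 1.44 = 123.44 → 123
  → #b41f7b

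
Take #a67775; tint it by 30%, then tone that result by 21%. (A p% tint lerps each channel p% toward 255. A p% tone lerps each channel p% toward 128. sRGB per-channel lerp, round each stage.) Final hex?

#a67775 is rgb(166, 119, 117).
Lerp each channel 30% toward 255:
  R: 166 + 0.3×(255−166) = 166 + 26.7 = 192.7 → 193
  G: 119 + 40.8 = 159.8 → 160
  B: 117 + 41.4 = 158.4 → 158
After the tint: rgb(193, 160, 158) = #c1a09e.
Lerp each channel 21% toward 128:
  R: 193 + 0.21×(128−193) = 193 − 13.65 = 179.35 → 179
  G: 160 − 6.72 = 153.28 → 153
  B: 158 + 0.21×(128−158) = 158 − 6.3 = 151.7 → 152
rgb(179, 153, 152) = #b39998.

#b39998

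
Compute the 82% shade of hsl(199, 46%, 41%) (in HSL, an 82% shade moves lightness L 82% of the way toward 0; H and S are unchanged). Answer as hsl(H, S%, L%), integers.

hsl(199, 46%, 7%)

L moves 82% from 41 toward 0: 41 − 33.62 = 7.38 → 7.
H and S are unchanged.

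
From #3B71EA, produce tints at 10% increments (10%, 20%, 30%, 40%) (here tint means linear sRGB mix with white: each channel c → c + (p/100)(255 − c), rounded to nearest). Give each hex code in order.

#3B71EA is rgb(59, 113, 234).
10%: (59 + 19.6 = 78.6→79, 113 + 14.2 = 127.2→127, 234 + 2.1 = 236.1→236) → #4F7FEC
20%: (59 + 39.2 = 98.2→98, 113 + 28.4 = 141.4→141, 234 + 4.2 = 238.2→238) → #628DEE
30%: (59 + 58.8 = 117.8→118, 113 + 42.6 = 155.6→156, 234 + 6.3 = 240.3→240) → #769CF0
40%: (59 + 78.4 = 137.4→137, 113 + 56.8 = 169.8→170, 234 + 8.4 = 242.4→242) → #89AAF2

#4F7FEC, #628DEE, #769CF0, #89AAF2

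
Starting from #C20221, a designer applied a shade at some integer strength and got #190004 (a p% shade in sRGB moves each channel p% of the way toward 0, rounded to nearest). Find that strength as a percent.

#C20221 is rgb(194, 2, 33); #190004 is rgb(25, 0, 4).
On the R channel (widest range): 25 ≈ 194 + (p/100)(0 − 194), so p ≈ 100×(25 − 194)/(0 − 194) = -16900/-194 = 87.11.
p = 87 reproduces all three channels after rounding.

87%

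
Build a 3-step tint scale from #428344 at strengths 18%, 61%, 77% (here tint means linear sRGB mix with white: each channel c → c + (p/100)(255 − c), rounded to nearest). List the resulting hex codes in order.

#649966, #b5cfb6, #d4e2d4

#428344 is rgb(66, 131, 68).
18%: (66 + 34.02 = 100.02→100, 131 + 22.32 = 153.32→153, 68 + 33.66 = 101.66→102) → #649966
61%: (66 + 115.29 = 181.29→181, 131 + 75.64 = 206.64→207, 68 + 114.07 = 182.07→182) → #b5cfb6
77%: (66 + 145.53 = 211.53→212, 131 + 95.48 = 226.48→226, 68 + 143.99 = 211.99→212) → #d4e2d4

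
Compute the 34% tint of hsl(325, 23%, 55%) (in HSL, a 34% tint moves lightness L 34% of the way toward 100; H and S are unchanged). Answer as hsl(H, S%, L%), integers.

L moves 34% from 55 toward 100: 55 + 15.3 = 70.3 → 70.
H and S are unchanged.

hsl(325, 23%, 70%)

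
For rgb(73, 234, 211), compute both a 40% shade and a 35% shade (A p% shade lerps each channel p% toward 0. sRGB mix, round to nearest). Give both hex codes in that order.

#2C8C7F, #2F9889

40% shade:
  R: 73 + 0.4×(0−73) = 73 − 29.2 = 43.8 → 44
  G: 234 + 0.4×(0−234) = 234 − 93.6 = 140.4 → 140
  B: 211 + 0.4×(0−211) = 211 − 84.4 = 126.6 → 127
  → #2C8C7F
35% shade:
  R: 73 + 0.35×(0−73) = 73 − 25.55 = 47.45 → 47
  G: 234 + 0.35×(0−234) = 234 − 81.9 = 152.1 → 152
  B: 211 + 0.35×(0−211) = 211 − 73.85 = 137.15 → 137
  → #2F9889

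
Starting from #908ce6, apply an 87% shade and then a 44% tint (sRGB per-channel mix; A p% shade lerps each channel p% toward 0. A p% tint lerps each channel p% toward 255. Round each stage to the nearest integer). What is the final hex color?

#908ce6 is rgb(144, 140, 230).
An 87% shade moves each channel 87% toward 0:
  R: 144 + 0.87×(0−144) = 144 − 125.28 = 18.72 → 19
  G: 140 − 121.8 = 18.2 → 18
  B: 230 − 200.1 = 29.9 → 30
After the shade: rgb(19, 18, 30) = #13121e.
Lerp each channel 44% toward 255:
  R: 19 + 0.44×(255−19) = 19 + 103.84 = 122.84 → 123
  G: 18 + 104.28 = 122.28 → 122
  B: 30 + 99 = 129 → 129
rgb(123, 122, 129) = #7b7a81.

#7b7a81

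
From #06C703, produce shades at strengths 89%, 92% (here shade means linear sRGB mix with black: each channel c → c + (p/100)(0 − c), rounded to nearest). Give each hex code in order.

#011600, #001000

#06C703 is rgb(6, 199, 3).
89%: (6 − 5.34 = 0.66→1, 199 − 177.11 = 21.89→22, 3 − 2.67 = 0.33→0) → #011600
92%: (6 − 5.52 = 0.48→0, 199 − 183.08 = 15.92→16, 3 − 2.76 = 0.24→0) → #001000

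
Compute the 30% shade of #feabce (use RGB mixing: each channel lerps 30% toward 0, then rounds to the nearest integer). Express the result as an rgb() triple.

rgb(178, 120, 144)

#feabce is rgb(254, 171, 206).
A 30% shade moves each channel 30% toward 0:
  R: 254 − 76.2 = 177.8 → 178
  G: 171 + 0.3×(0−171) = 171 − 51.3 = 119.7 → 120
  B: 206 + 0.3×(0−206) = 206 − 61.8 = 144.2 → 144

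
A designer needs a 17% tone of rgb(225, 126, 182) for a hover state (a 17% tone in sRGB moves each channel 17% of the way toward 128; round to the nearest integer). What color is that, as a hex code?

#D17EAD

A 17% tone moves each channel 17% toward 128:
  R: 225 + 0.17×(128−225) = 225 − 16.49 = 208.51 → 209
  G: 126 + 0.34 = 126.34 → 126
  B: 182 + 0.17×(128−182) = 182 − 9.18 = 172.82 → 173
rgb(209, 126, 173) = #D17EAD.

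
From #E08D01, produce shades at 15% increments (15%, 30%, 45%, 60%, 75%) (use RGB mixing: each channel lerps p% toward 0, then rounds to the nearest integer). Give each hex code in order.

#BE7801, #9D6301, #7B4E01, #5A3800, #382300

#E08D01 is rgb(224, 141, 1).
15%: (224 − 33.6 = 190.4→190, 141 − 21.15 = 119.85→120, 1→1) → #BE7801
30%: (224 − 67.2 = 156.8→157, 141 − 42.3 = 98.7→99, 1→1) → #9D6301
45%: (224 − 100.8 = 123.2→123, 141 − 63.45 = 77.55→78, 1→1) → #7B4E01
60%: (224 − 134.4 = 89.6→90, 141 − 84.6 = 56.4→56, 1 − 0.6 = 0.4→0) → #5A3800
75%: (224 − 168 = 56→56, 141 − 105.75 = 35.25→35, 1 − 0.75 = 0.25→0) → #382300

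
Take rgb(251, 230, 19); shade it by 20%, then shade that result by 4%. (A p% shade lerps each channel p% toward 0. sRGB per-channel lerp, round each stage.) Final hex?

Per channel, c → c + 0.2(0 − c):
  R: 251 + 0.2×(0−251) = 251 − 50.2 = 200.8 → 201
  G: 230 + 0.2×(0−230) = 230 − 46 = 184 → 184
  B: 19 − 3.8 = 15.2 → 15
After the shade: rgb(201, 184, 15) = #C9B80F.
Lerp each channel 4% toward 0:
  R: 201 − 8.04 = 192.96 → 193
  G: 184 − 7.36 = 176.64 → 177
  B: 15 + 0.04×(0−15) = 15 − 0.6 = 14.4 → 14
rgb(193, 177, 14) = #C1B10E.

#C1B10E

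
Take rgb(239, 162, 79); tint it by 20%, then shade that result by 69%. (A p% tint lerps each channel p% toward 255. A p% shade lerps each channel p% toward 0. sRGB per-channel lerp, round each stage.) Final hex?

#4B3823

Lerp each channel 20% toward 255:
  R: 239 + 3.2 = 242.2 → 242
  G: 162 + 0.2×(255−162) = 162 + 18.6 = 180.6 → 181
  B: 79 + 35.2 = 114.2 → 114
After the tint: rgb(242, 181, 114) = #F2B572.
Per channel, c → c + 0.69(0 − c):
  R: 242 + 0.69×(0−242) = 242 − 166.98 = 75.02 → 75
  G: 181 + 0.69×(0−181) = 181 − 124.89 = 56.11 → 56
  B: 114 + 0.69×(0−114) = 114 − 78.66 = 35.34 → 35
rgb(75, 56, 35) = #4B3823.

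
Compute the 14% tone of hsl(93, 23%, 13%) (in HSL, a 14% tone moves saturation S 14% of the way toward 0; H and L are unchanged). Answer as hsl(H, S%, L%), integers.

S moves 14% from 23 toward 0: 23 − 3.22 = 19.78 → 20.
H and L are unchanged.

hsl(93, 20%, 13%)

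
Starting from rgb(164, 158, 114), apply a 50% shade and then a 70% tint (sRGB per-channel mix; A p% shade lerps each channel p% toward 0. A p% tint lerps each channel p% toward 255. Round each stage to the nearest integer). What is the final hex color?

A 50% shade moves each channel 50% toward 0:
  R: 164 + 0.5×(0−164) = 164 − 82 = 82 → 82
  G: 158 + 0.5×(0−158) = 158 − 79 = 79 → 79
  B: 114 + 0.5×(0−114) = 114 − 57 = 57 → 57
After the shade: rgb(82, 79, 57) = #524f39.
Per channel, c → c + 0.7(255 − c):
  R: 82 + 0.7×(255−82) = 82 + 121.1 = 203.1 → 203
  G: 79 + 123.2 = 202.2 → 202
  B: 57 + 138.6 = 195.6 → 196
rgb(203, 202, 196) = #cbcac4.

#cbcac4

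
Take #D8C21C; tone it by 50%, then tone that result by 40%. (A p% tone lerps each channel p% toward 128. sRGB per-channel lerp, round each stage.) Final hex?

#D8C21C is rgb(216, 194, 28).
Lerp each channel 50% toward 128:
  R: 216 − 44 = 172 → 172
  G: 194 + 0.5×(128−194) = 194 − 33 = 161 → 161
  B: 28 + 0.5×(128−28) = 28 + 50 = 78 → 78
After the tone: rgb(172, 161, 78) = #ACA14E.
Lerp each channel 40% toward 128:
  R: 172 − 17.6 = 154.4 → 154
  G: 161 + 0.4×(128−161) = 161 − 13.2 = 147.8 → 148
  B: 78 + 0.4×(128−78) = 78 + 20 = 98 → 98
rgb(154, 148, 98) = #9A9462.

#9A9462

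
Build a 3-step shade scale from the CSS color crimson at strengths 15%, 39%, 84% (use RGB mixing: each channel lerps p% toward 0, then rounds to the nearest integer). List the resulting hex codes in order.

CSS crimson is rgb(220, 20, 60).
15%: (220 − 33 = 187→187, 20 − 3 = 17→17, 60 − 9 = 51→51) → #BB1133
39%: (220 − 85.8 = 134.2→134, 20 − 7.8 = 12.2→12, 60 − 23.4 = 36.6→37) → #860C25
84%: (220 − 184.8 = 35.2→35, 20 − 16.8 = 3.2→3, 60 − 50.4 = 9.6→10) → #23030A

#BB1133, #860C25, #23030A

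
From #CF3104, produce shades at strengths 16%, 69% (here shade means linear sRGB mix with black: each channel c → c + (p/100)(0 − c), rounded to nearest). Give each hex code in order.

#CF3104 is rgb(207, 49, 4).
16%: (207 − 33.12 = 173.88→174, 49 − 7.84 = 41.16→41, 4 − 0.64 = 3.36→3) → #AE2903
69%: (207 − 142.83 = 64.17→64, 49 − 33.81 = 15.19→15, 4 − 2.76 = 1.24→1) → #400F01

#AE2903, #400F01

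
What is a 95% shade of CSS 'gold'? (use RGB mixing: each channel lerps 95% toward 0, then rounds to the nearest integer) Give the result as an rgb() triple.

rgb(13, 11, 0)

CSS gold is rgb(255, 215, 0).
Lerp each channel 95% toward 0:
  R: 255 − 242.25 = 12.75 → 13
  G: 215 + 0.95×(0−215) = 215 − 204.25 = 10.75 → 11
  B: 0 + 0.95×(0−0) = 0 + 0 = 0 → 0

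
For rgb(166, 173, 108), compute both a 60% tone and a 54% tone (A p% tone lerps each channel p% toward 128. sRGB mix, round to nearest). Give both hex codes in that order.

60% tone:
  R: 166 + 0.6×(128−166) = 166 − 22.8 = 143.2 → 143
  G: 173 + 0.6×(128−173) = 173 − 27 = 146 → 146
  B: 108 + 0.6×(128−108) = 108 + 12 = 120 → 120
  → #8F9278
54% tone:
  R: 166 − 20.52 = 145.48 → 145
  G: 173 + 0.54×(128−173) = 173 − 24.3 = 148.7 → 149
  B: 108 + 0.54×(128−108) = 108 + 10.8 = 118.8 → 119
  → #919577

#8F9278, #919577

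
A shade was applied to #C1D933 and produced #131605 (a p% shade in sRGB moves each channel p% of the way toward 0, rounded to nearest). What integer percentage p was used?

90%

#C1D933 is rgb(193, 217, 51); #131605 is rgb(19, 22, 5).
On the G channel (widest range): 22 ≈ 217 + (p/100)(0 − 217), so p ≈ 100×(22 − 217)/(0 − 217) = -19500/-217 = 89.86.
p = 90 reproduces all three channels after rounding.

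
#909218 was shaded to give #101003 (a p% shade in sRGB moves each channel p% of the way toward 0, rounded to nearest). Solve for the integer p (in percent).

89%

#909218 is rgb(144, 146, 24); #101003 is rgb(16, 16, 3).
On the G channel (widest range): 16 ≈ 146 + (p/100)(0 − 146), so p ≈ 100×(16 − 146)/(0 − 146) = -13000/-146 = 89.04.
p = 89 reproduces all three channels after rounding.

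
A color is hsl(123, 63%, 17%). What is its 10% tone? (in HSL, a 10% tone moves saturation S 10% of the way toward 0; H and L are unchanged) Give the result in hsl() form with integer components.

hsl(123, 57%, 17%)

S moves 10% from 63 toward 0: 63 − 6.3 = 56.7 → 57.
H and L are unchanged.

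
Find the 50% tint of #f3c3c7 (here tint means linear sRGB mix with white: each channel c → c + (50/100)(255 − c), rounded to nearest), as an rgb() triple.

rgb(249, 225, 227)

#f3c3c7 is rgb(243, 195, 199).
Lerp each channel 50% toward 255:
  R: 243 + 6 = 249 → 249
  G: 195 + 30 = 225 → 225
  B: 199 + 28 = 227 → 227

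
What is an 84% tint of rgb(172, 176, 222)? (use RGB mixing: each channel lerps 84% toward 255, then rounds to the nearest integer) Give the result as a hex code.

#F2F2FA

An 84% tint moves each channel 84% toward 255:
  R: 172 + 0.84×(255−172) = 172 + 69.72 = 241.72 → 242
  G: 176 + 66.36 = 242.36 → 242
  B: 222 + 27.72 = 249.72 → 250
rgb(242, 242, 250) = #F2F2FA.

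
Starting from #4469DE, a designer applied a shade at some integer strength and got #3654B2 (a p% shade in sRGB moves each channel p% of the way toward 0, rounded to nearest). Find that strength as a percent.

#4469DE is rgb(68, 105, 222); #3654B2 is rgb(54, 84, 178).
On the B channel (widest range): 178 ≈ 222 + (p/100)(0 − 222), so p ≈ 100×(178 − 222)/(0 − 222) = -4400/-222 = 19.82.
p = 20 reproduces all three channels after rounding.

20%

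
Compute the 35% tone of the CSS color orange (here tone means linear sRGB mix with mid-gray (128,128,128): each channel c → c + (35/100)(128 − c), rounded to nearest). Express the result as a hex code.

#D3982D

CSS orange is rgb(255, 165, 0).
A 35% tone moves each channel 35% toward 128:
  R: 255 − 44.45 = 210.55 → 211
  G: 165 + 0.35×(128−165) = 165 − 12.95 = 152.05 → 152
  B: 0 + 0.35×(128−0) = 0 + 44.8 = 44.8 → 45
rgb(211, 152, 45) = #D3982D.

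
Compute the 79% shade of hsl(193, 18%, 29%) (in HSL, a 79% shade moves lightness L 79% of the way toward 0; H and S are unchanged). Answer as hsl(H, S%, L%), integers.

hsl(193, 18%, 6%)

L moves 79% from 29 toward 0: 29 − 22.91 = 6.09 → 6.
H and S are unchanged.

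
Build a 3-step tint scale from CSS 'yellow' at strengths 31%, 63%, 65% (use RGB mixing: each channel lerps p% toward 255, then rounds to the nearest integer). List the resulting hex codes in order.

CSS yellow is rgb(255, 255, 0).
31%: (255→255, 255→255, 0 + 79.05 = 79.05→79) → #ffff4f
63%: (255→255, 255→255, 0 + 160.65 = 160.65→161) → #ffffa1
65%: (255→255, 255→255, 0 + 165.75 = 165.75→166) → #ffffa6

#ffff4f, #ffffa1, #ffffa6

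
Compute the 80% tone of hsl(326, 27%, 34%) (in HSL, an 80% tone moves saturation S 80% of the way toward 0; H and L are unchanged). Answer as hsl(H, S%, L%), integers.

hsl(326, 5%, 34%)

S moves 80% from 27 toward 0: 27 − 21.6 = 5.4 → 5.
H and L are unchanged.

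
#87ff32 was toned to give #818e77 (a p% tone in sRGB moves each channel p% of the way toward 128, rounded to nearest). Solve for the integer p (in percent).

#87ff32 is rgb(135, 255, 50); #818e77 is rgb(129, 142, 119).
On the G channel (widest range): 142 ≈ 255 + (p/100)(128 − 255), so p ≈ 100×(142 − 255)/(128 − 255) = -11300/-127 = 88.98.
p = 89 reproduces all three channels after rounding.

89%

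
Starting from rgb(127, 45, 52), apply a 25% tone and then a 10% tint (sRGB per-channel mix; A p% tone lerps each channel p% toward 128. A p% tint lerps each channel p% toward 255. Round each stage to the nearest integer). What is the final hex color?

Per channel, c → c + 0.25(128 − c):
  R: 127 + 0.25 = 127.25 → 127
  G: 45 + 0.25×(128−45) = 45 + 20.75 = 65.75 → 66
  B: 52 + 0.25×(128−52) = 52 + 19 = 71 → 71
After the tone: rgb(127, 66, 71) = #7F4247.
A 10% tint moves each channel 10% toward 255:
  R: 127 + 12.8 = 139.8 → 140
  G: 66 + 18.9 = 84.9 → 85
  B: 71 + 18.4 = 89.4 → 89
rgb(140, 85, 89) = #8C5559.

#8C5559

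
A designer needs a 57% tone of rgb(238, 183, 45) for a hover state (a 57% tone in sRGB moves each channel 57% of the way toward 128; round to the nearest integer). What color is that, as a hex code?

A 57% tone moves each channel 57% toward 128:
  R: 238 + 0.57×(128−238) = 238 − 62.7 = 175.3 → 175
  G: 183 + 0.57×(128−183) = 183 − 31.35 = 151.65 → 152
  B: 45 + 0.57×(128−45) = 45 + 47.31 = 92.31 → 92
rgb(175, 152, 92) = #af985c.

#af985c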